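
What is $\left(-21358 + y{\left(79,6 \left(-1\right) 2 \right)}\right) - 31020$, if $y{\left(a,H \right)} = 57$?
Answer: $-52321$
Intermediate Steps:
$\left(-21358 + y{\left(79,6 \left(-1\right) 2 \right)}\right) - 31020 = \left(-21358 + 57\right) - 31020 = -21301 - 31020 = -52321$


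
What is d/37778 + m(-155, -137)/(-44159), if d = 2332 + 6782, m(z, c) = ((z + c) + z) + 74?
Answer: 208278160/834119351 ≈ 0.24970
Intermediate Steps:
m(z, c) = 74 + c + 2*z (m(z, c) = ((c + z) + z) + 74 = (c + 2*z) + 74 = 74 + c + 2*z)
d = 9114
d/37778 + m(-155, -137)/(-44159) = 9114/37778 + (74 - 137 + 2*(-155))/(-44159) = 9114*(1/37778) + (74 - 137 - 310)*(-1/44159) = 4557/18889 - 373*(-1/44159) = 4557/18889 + 373/44159 = 208278160/834119351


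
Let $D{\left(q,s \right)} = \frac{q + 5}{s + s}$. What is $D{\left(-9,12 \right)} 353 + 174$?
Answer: $\frac{691}{6} \approx 115.17$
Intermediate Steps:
$D{\left(q,s \right)} = \frac{5 + q}{2 s}$
$D{\left(-9,12 \right)} 353 + 174 = \frac{5 - 9}{2 \cdot 12} \cdot 353 + 174 = \frac{1}{2} \cdot \frac{1}{12} \left(-4\right) 353 + 174 = \left(- \frac{1}{6}\right) 353 + 174 = - \frac{353}{6} + 174 = \frac{691}{6}$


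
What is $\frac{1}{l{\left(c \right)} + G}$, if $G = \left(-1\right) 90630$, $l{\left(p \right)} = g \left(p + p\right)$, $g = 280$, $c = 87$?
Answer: $- \frac{1}{41910} \approx -2.3861 \cdot 10^{-5}$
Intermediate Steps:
$l{\left(p \right)} = 560 p$ ($l{\left(p \right)} = 280 \left(p + p\right) = 280 \cdot 2 p = 560 p$)
$G = -90630$
$\frac{1}{l{\left(c \right)} + G} = \frac{1}{560 \cdot 87 - 90630} = \frac{1}{48720 - 90630} = \frac{1}{-41910} = - \frac{1}{41910}$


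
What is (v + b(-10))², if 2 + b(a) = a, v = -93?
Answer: 11025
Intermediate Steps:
b(a) = -2 + a
(v + b(-10))² = (-93 + (-2 - 10))² = (-93 - 12)² = (-105)² = 11025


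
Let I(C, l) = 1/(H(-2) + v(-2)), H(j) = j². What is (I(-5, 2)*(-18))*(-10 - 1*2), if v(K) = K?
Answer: 108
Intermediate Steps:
I(C, l) = ½ (I(C, l) = 1/((-2)² - 2) = 1/(4 - 2) = 1/2 = ½)
(I(-5, 2)*(-18))*(-10 - 1*2) = ((½)*(-18))*(-10 - 1*2) = -9*(-10 - 2) = -9*(-12) = 108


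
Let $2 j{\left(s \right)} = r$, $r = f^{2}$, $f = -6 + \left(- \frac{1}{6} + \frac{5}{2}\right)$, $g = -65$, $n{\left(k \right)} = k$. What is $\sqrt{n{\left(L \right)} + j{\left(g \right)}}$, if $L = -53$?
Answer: $\frac{7 i \sqrt{34}}{6} \approx 6.8028 i$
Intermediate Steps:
$f = - \frac{11}{3}$ ($f = -6 + \left(\left(-1\right) \frac{1}{6} + 5 \cdot \frac{1}{2}\right) = -6 + \left(- \frac{1}{6} + \frac{5}{2}\right) = -6 + \frac{7}{3} = - \frac{11}{3} \approx -3.6667$)
$r = \frac{121}{9}$ ($r = \left(- \frac{11}{3}\right)^{2} = \frac{121}{9} \approx 13.444$)
$j{\left(s \right)} = \frac{121}{18}$ ($j{\left(s \right)} = \frac{1}{2} \cdot \frac{121}{9} = \frac{121}{18}$)
$\sqrt{n{\left(L \right)} + j{\left(g \right)}} = \sqrt{-53 + \frac{121}{18}} = \sqrt{- \frac{833}{18}} = \frac{7 i \sqrt{34}}{6}$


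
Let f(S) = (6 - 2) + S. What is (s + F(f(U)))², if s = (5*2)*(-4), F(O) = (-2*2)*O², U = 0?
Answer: 10816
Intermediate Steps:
f(S) = 4 + S
F(O) = -4*O²
s = -40 (s = 10*(-4) = -40)
(s + F(f(U)))² = (-40 - 4*(4 + 0)²)² = (-40 - 4*4²)² = (-40 - 4*16)² = (-40 - 64)² = (-104)² = 10816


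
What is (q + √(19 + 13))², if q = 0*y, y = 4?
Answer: 32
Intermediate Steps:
q = 0 (q = 0*4 = 0)
(q + √(19 + 13))² = (0 + √(19 + 13))² = (0 + √32)² = (0 + 4*√2)² = (4*√2)² = 32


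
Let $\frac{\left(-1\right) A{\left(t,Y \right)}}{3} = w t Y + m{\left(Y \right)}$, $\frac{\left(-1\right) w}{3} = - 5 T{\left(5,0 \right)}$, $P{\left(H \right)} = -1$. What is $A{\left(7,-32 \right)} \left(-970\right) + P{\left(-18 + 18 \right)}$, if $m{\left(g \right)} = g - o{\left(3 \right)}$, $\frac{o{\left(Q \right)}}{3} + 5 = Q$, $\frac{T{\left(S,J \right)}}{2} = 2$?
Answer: $-39186061$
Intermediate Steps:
$T{\left(S,J \right)} = 4$ ($T{\left(S,J \right)} = 2 \cdot 2 = 4$)
$o{\left(Q \right)} = -15 + 3 Q$
$m{\left(g \right)} = 6 + g$ ($m{\left(g \right)} = g - \left(-15 + 3 \cdot 3\right) = g - \left(-15 + 9\right) = g - -6 = g + 6 = 6 + g$)
$w = 60$ ($w = - 3 \left(\left(-5\right) 4\right) = \left(-3\right) \left(-20\right) = 60$)
$A{\left(t,Y \right)} = -18 - 3 Y - 180 Y t$ ($A{\left(t,Y \right)} = - 3 \left(60 t Y + \left(6 + Y\right)\right) = - 3 \left(60 Y t + \left(6 + Y\right)\right) = - 3 \left(6 + Y + 60 Y t\right) = -18 - 3 Y - 180 Y t$)
$A{\left(7,-32 \right)} \left(-970\right) + P{\left(-18 + 18 \right)} = \left(-18 - -96 - \left(-5760\right) 7\right) \left(-970\right) - 1 = \left(-18 + 96 + 40320\right) \left(-970\right) - 1 = 40398 \left(-970\right) - 1 = -39186060 - 1 = -39186061$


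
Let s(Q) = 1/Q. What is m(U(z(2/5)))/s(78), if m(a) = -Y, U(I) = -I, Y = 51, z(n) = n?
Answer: -3978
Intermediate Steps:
m(a) = -51 (m(a) = -1*51 = -51)
m(U(z(2/5)))/s(78) = -51/(1/78) = -51/1/78 = -51*78 = -3978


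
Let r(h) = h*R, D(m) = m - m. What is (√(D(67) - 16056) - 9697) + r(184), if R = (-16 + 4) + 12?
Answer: -9697 + 6*I*√446 ≈ -9697.0 + 126.71*I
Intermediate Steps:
D(m) = 0
R = 0 (R = -12 + 12 = 0)
r(h) = 0 (r(h) = h*0 = 0)
(√(D(67) - 16056) - 9697) + r(184) = (√(0 - 16056) - 9697) + 0 = (√(-16056) - 9697) + 0 = (6*I*√446 - 9697) + 0 = (-9697 + 6*I*√446) + 0 = -9697 + 6*I*√446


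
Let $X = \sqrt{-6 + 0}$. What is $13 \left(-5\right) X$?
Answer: $- 65 i \sqrt{6} \approx - 159.22 i$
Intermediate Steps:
$X = i \sqrt{6}$ ($X = \sqrt{-6} = i \sqrt{6} \approx 2.4495 i$)
$13 \left(-5\right) X = 13 \left(-5\right) i \sqrt{6} = - 65 i \sqrt{6}$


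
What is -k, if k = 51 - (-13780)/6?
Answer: -7043/3 ≈ -2347.7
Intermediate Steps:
k = 7043/3 (k = 51 - (-13780)/6 = 51 - 106*(-65/3) = 51 + 6890/3 = 7043/3 ≈ 2347.7)
-k = -1*7043/3 = -7043/3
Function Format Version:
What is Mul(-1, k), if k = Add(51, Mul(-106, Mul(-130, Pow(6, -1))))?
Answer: Rational(-7043, 3) ≈ -2347.7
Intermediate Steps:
k = Rational(7043, 3) (k = Add(51, Mul(-106, Mul(-130, Rational(1, 6)))) = Add(51, Mul(-106, Rational(-65, 3))) = Add(51, Rational(6890, 3)) = Rational(7043, 3) ≈ 2347.7)
Mul(-1, k) = Mul(-1, Rational(7043, 3)) = Rational(-7043, 3)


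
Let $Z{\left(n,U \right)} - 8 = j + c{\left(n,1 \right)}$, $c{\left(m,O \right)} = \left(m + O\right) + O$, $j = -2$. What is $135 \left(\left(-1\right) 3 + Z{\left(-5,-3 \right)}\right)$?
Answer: $0$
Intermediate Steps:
$c{\left(m,O \right)} = m + 2 O$ ($c{\left(m,O \right)} = \left(O + m\right) + O = m + 2 O$)
$Z{\left(n,U \right)} = 8 + n$ ($Z{\left(n,U \right)} = 8 + \left(-2 + \left(n + 2 \cdot 1\right)\right) = 8 + \left(-2 + \left(n + 2\right)\right) = 8 + \left(-2 + \left(2 + n\right)\right) = 8 + n$)
$135 \left(\left(-1\right) 3 + Z{\left(-5,-3 \right)}\right) = 135 \left(\left(-1\right) 3 + \left(8 - 5\right)\right) = 135 \left(-3 + 3\right) = 135 \cdot 0 = 0$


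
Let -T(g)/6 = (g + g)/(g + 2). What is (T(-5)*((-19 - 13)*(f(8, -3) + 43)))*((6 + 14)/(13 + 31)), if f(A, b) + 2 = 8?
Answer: 156800/11 ≈ 14255.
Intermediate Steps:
f(A, b) = 6 (f(A, b) = -2 + 8 = 6)
T(g) = -12*g/(2 + g) (T(g) = -6*(g + g)/(g + 2) = -6*2*g/(2 + g) = -12*g/(2 + g))
(T(-5)*((-19 - 13)*(f(8, -3) + 43)))*((6 + 14)/(13 + 31)) = ((-12*(-5)/(2 - 5))*((-19 - 13)*(6 + 43)))*((6 + 14)/(13 + 31)) = ((-12*(-5)/(-3))*(-32*49))*(20/44) = (-12*(-5)*(-⅓)*(-1568))*(20*(1/44)) = -20*(-1568)*(5/11) = 31360*(5/11) = 156800/11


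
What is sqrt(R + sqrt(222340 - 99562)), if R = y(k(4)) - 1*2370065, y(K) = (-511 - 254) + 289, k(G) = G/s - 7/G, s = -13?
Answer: sqrt(-2370541 + 3*sqrt(13642)) ≈ 1539.5*I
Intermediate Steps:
k(G) = -7/G - G/13 (k(G) = G/(-13) - 7/G = G*(-1/13) - 7/G = -G/13 - 7/G = -7/G - G/13)
y(K) = -476 (y(K) = -765 + 289 = -476)
R = -2370541 (R = -476 - 1*2370065 = -476 - 2370065 = -2370541)
sqrt(R + sqrt(222340 - 99562)) = sqrt(-2370541 + sqrt(222340 - 99562)) = sqrt(-2370541 + sqrt(122778)) = sqrt(-2370541 + 3*sqrt(13642))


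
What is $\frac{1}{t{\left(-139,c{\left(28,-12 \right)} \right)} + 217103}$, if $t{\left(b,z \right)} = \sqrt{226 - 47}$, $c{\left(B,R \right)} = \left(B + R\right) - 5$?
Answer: $\frac{217103}{47133712430} - \frac{\sqrt{179}}{47133712430} \approx 4.6058 \cdot 10^{-6}$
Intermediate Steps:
$c{\left(B,R \right)} = -5 + B + R$
$t{\left(b,z \right)} = \sqrt{179}$
$\frac{1}{t{\left(-139,c{\left(28,-12 \right)} \right)} + 217103} = \frac{1}{\sqrt{179} + 217103} = \frac{1}{217103 + \sqrt{179}}$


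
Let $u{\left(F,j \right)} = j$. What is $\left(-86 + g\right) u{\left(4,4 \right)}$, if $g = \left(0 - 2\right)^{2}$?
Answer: $-328$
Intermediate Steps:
$g = 4$ ($g = \left(-2\right)^{2} = 4$)
$\left(-86 + g\right) u{\left(4,4 \right)} = \left(-86 + 4\right) 4 = \left(-82\right) 4 = -328$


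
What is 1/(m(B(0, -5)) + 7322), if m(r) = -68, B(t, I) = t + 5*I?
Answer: 1/7254 ≈ 0.00013786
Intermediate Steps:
1/(m(B(0, -5)) + 7322) = 1/(-68 + 7322) = 1/7254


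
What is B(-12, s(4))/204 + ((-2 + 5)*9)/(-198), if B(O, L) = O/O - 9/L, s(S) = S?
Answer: -1279/8976 ≈ -0.14249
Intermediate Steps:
B(O, L) = 1 - 9/L
B(-12, s(4))/204 + ((-2 + 5)*9)/(-198) = ((-9 + 4)/4)/204 + ((-2 + 5)*9)/(-198) = ((¼)*(-5))*(1/204) + (3*9)*(-1/198) = -5/4*1/204 + 27*(-1/198) = -5/816 - 3/22 = -1279/8976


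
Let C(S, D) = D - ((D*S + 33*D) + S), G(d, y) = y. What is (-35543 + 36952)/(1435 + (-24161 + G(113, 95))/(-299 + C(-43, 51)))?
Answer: 429745/413609 ≈ 1.0390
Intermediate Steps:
C(S, D) = -S - 32*D - D*S (C(S, D) = D - ((33*D + D*S) + S) = D - (S + 33*D + D*S) = D + (-S - 33*D - D*S) = -S - 32*D - D*S)
(-35543 + 36952)/(1435 + (-24161 + G(113, 95))/(-299 + C(-43, 51))) = (-35543 + 36952)/(1435 + (-24161 + 95)/(-299 + (-1*(-43) - 32*51 - 1*51*(-43)))) = 1409/(1435 - 24066/(-299 + (43 - 1632 + 2193))) = 1409/(1435 - 24066/(-299 + 604)) = 1409/(1435 - 24066/305) = 1409/(413609/305) = 1409*(305/413609) = 429745/413609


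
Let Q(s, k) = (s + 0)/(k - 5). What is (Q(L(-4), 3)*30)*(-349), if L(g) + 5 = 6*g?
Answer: -151815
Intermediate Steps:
L(g) = -5 + 6*g
Q(s, k) = s/(-5 + k)
(Q(L(-4), 3)*30)*(-349) = (((-5 + 6*(-4))/(-5 + 3))*30)*(-349) = (((-5 - 24)/(-2))*30)*(-349) = (-29*(-½)*30)*(-349) = ((29/2)*30)*(-349) = 435*(-349) = -151815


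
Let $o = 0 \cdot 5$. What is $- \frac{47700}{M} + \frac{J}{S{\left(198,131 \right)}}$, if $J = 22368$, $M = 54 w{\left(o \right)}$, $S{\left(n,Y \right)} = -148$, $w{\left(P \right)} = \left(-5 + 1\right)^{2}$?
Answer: $- \frac{183233}{888} \approx -206.34$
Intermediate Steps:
$o = 0$
$w{\left(P \right)} = 16$ ($w{\left(P \right)} = \left(-4\right)^{2} = 16$)
$M = 864$ ($M = 54 \cdot 16 = 864$)
$- \frac{47700}{M} + \frac{J}{S{\left(198,131 \right)}} = - \frac{47700}{864} + \frac{22368}{-148} = \left(-47700\right) \frac{1}{864} + 22368 \left(- \frac{1}{148}\right) = - \frac{1325}{24} - \frac{5592}{37} = - \frac{183233}{888}$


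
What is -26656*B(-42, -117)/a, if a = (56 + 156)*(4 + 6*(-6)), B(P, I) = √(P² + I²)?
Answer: 2499*√1717/212 ≈ 488.44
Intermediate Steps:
B(P, I) = √(I² + P²)
a = -6784 (a = 212*(4 - 36) = 212*(-32) = -6784)
-26656*B(-42, -117)/a = -26656*(-√((-117)² + (-42)²)/6784) = -26656*(-√(13689 + 1764)/6784) = -26656*(-3*√1717/6784) = -(-2499)*√1717/212 = 2499*√1717/212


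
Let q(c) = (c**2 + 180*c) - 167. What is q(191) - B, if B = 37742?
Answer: 32952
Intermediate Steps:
q(c) = -167 + c**2 + 180*c
q(191) - B = (-167 + 191**2 + 180*191) - 1*37742 = (-167 + 36481 + 34380) - 37742 = 70694 - 37742 = 32952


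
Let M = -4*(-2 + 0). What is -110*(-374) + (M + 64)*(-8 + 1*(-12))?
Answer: 39700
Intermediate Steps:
M = 8 (M = -4*(-2) = 8)
-110*(-374) + (M + 64)*(-8 + 1*(-12)) = -110*(-374) + (8 + 64)*(-8 + 1*(-12)) = 41140 + 72*(-8 - 12) = 41140 + 72*(-20) = 41140 - 1440 = 39700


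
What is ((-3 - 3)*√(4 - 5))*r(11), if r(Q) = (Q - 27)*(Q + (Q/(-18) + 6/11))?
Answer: 34640*I/33 ≈ 1049.7*I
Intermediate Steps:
r(Q) = (-27 + Q)*(6/11 + 17*Q/18) (r(Q) = (-27 + Q)*(Q + (Q*(-1/18) + 6*(1/11))) = (-27 + Q)*(Q + (-Q/18 + 6/11)) = (-27 + Q)*(Q + (6/11 - Q/18)) = (-27 + Q)*(6/11 + 17*Q/18))
((-3 - 3)*√(4 - 5))*r(11) = ((-3 - 3)*√(4 - 5))*(-162/11 - 549/22*11 + (17/18)*11²) = (-6*I)*(-162/11 - 549/2 + (17/18)*121) = (-6*I)*(-162/11 - 549/2 + 2057/18) = -6*I*(-17320/99) = 34640*I/33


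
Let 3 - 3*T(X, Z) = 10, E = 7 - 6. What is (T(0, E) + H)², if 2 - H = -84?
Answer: 63001/9 ≈ 7000.1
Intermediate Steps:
E = 1
T(X, Z) = -7/3 (T(X, Z) = 1 - ⅓*10 = 1 - 10/3 = -7/3)
H = 86 (H = 2 - 1*(-84) = 2 + 84 = 86)
(T(0, E) + H)² = (-7/3 + 86)² = (251/3)² = 63001/9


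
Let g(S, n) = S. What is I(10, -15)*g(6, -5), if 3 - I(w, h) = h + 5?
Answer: 78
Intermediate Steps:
I(w, h) = -2 - h (I(w, h) = 3 - (h + 5) = 3 - (5 + h) = 3 + (-5 - h) = -2 - h)
I(10, -15)*g(6, -5) = (-2 - 1*(-15))*6 = (-2 + 15)*6 = 13*6 = 78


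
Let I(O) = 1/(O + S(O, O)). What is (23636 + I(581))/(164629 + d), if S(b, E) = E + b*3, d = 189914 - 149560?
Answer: 68662581/595475615 ≈ 0.11531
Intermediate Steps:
d = 40354
S(b, E) = E + 3*b
I(O) = 1/(5*O) (I(O) = 1/(O + (O + 3*O)) = 1/(O + 4*O) = 1/(5*O))
(23636 + I(581))/(164629 + d) = (23636 + (1/5)/581)/(164629 + 40354) = (23636 + (1/5)*(1/581))/204983 = (23636 + 1/2905)*(1/204983) = (68662581/2905)*(1/204983) = 68662581/595475615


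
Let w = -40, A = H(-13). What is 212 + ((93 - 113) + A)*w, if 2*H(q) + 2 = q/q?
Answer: 1032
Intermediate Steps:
H(q) = -½ (H(q) = -1 + (q/q)/2 = -1 + (½)*1 = -1 + ½ = -½)
A = -½ ≈ -0.50000
212 + ((93 - 113) + A)*w = 212 + ((93 - 113) - ½)*(-40) = 212 + (-20 - ½)*(-40) = 212 - 41/2*(-40) = 212 + 820 = 1032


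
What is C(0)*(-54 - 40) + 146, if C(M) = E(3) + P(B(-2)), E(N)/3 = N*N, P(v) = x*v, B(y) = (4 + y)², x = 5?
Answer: -4272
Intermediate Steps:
P(v) = 5*v
E(N) = 3*N² (E(N) = 3*(N*N) = 3*N²)
C(M) = 47 (C(M) = 3*3² + 5*(4 - 2)² = 3*9 + 5*2² = 27 + 5*4 = 27 + 20 = 47)
C(0)*(-54 - 40) + 146 = 47*(-54 - 40) + 146 = 47*(-94) + 146 = -4418 + 146 = -4272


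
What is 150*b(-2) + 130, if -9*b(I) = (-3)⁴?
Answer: -1220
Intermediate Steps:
b(I) = -9 (b(I) = -⅑*(-3)⁴ = -⅑*81 = -9)
150*b(-2) + 130 = 150*(-9) + 130 = -1350 + 130 = -1220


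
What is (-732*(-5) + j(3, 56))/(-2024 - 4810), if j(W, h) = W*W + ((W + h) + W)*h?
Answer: -7141/6834 ≈ -1.0449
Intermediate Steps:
j(W, h) = W² + h*(h + 2*W) (j(W, h) = W² + (h + 2*W)*h = W² + h*(h + 2*W))
(-732*(-5) + j(3, 56))/(-2024 - 4810) = (-732*(-5) + (3² + 56² + 2*3*56))/(-2024 - 4810) = (3660 + (9 + 3136 + 336))/(-6834) = (3660 + 3481)*(-1/6834) = 7141*(-1/6834) = -7141/6834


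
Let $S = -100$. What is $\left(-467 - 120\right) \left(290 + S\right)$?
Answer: $-111530$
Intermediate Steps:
$\left(-467 - 120\right) \left(290 + S\right) = \left(-467 - 120\right) \left(290 - 100\right) = \left(-587\right) 190 = -111530$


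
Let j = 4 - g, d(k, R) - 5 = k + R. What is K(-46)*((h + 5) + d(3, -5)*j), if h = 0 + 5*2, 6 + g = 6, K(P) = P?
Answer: -1242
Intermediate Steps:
g = 0 (g = -6 + 6 = 0)
h = 10 (h = 0 + 10 = 10)
d(k, R) = 5 + R + k (d(k, R) = 5 + (k + R) = 5 + (R + k) = 5 + R + k)
j = 4 (j = 4 - 1*0 = 4 + 0 = 4)
K(-46)*((h + 5) + d(3, -5)*j) = -46*((10 + 5) + (5 - 5 + 3)*4) = -46*(15 + 3*4) = -46*(15 + 12) = -46*27 = -1242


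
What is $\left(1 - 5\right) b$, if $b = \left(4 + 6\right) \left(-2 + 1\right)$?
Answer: $40$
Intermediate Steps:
$b = -10$ ($b = 10 \left(-1\right) = -10$)
$\left(1 - 5\right) b = \left(1 - 5\right) \left(-10\right) = \left(-4\right) \left(-10\right) = 40$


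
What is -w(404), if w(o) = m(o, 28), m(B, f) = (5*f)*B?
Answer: -56560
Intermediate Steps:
m(B, f) = 5*B*f
w(o) = 140*o (w(o) = 5*o*28 = 140*o)
-w(404) = -140*404 = -1*56560 = -56560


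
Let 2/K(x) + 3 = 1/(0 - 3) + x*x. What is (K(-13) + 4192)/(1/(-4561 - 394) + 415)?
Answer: 5161697825/510996514 ≈ 10.101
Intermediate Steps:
K(x) = 2/(-10/3 + x²) (K(x) = 2/(-3 + (1/(0 - 3) + x*x)) = 2/(-3 + (1/(-3) + x²)) = 2/(-3 + (-⅓ + x²)) = 2/(-10/3 + x²))
(K(-13) + 4192)/(1/(-4561 - 394) + 415) = (6/(-10 + 3*(-13)²) + 4192)/(1/(-4561 - 394) + 415) = (6/(-10 + 3*169) + 4192)/(1/(-4955) + 415) = (6/(-10 + 507) + 4192)/(-1/4955 + 415) = (6/497 + 4192)/(2056324/4955) = (6*(1/497) + 4192)*(4955/2056324) = (6/497 + 4192)*(4955/2056324) = (2083430/497)*(4955/2056324) = 5161697825/510996514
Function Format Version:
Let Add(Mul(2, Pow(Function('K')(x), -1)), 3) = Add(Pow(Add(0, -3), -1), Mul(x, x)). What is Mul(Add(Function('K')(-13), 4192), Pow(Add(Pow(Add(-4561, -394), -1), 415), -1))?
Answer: Rational(5161697825, 510996514) ≈ 10.101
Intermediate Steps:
Function('K')(x) = Mul(2, Pow(Add(Rational(-10, 3), Pow(x, 2)), -1)) (Function('K')(x) = Mul(2, Pow(Add(-3, Add(Pow(Add(0, -3), -1), Mul(x, x))), -1)) = Mul(2, Pow(Add(-3, Add(Pow(-3, -1), Pow(x, 2))), -1)) = Mul(2, Pow(Add(-3, Add(Rational(-1, 3), Pow(x, 2))), -1)) = Mul(2, Pow(Add(Rational(-10, 3), Pow(x, 2)), -1)))
Mul(Add(Function('K')(-13), 4192), Pow(Add(Pow(Add(-4561, -394), -1), 415), -1)) = Mul(Add(Mul(6, Pow(Add(-10, Mul(3, Pow(-13, 2))), -1)), 4192), Pow(Add(Pow(Add(-4561, -394), -1), 415), -1)) = Mul(Add(Mul(6, Pow(Add(-10, Mul(3, 169)), -1)), 4192), Pow(Add(Pow(-4955, -1), 415), -1)) = Mul(Add(Mul(6, Pow(Add(-10, 507), -1)), 4192), Pow(Add(Rational(-1, 4955), 415), -1)) = Mul(Add(Mul(6, Pow(497, -1)), 4192), Pow(Rational(2056324, 4955), -1)) = Mul(Add(Mul(6, Rational(1, 497)), 4192), Rational(4955, 2056324)) = Mul(Add(Rational(6, 497), 4192), Rational(4955, 2056324)) = Mul(Rational(2083430, 497), Rational(4955, 2056324)) = Rational(5161697825, 510996514)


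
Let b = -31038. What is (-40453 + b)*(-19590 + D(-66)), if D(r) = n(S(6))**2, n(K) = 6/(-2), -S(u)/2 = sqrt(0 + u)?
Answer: 1399865271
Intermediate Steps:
S(u) = -2*sqrt(u) (S(u) = -2*sqrt(0 + u) = -2*sqrt(u))
n(K) = -3 (n(K) = 6*(-1/2) = -3)
D(r) = 9 (D(r) = (-3)**2 = 9)
(-40453 + b)*(-19590 + D(-66)) = (-40453 - 31038)*(-19590 + 9) = -71491*(-19581) = 1399865271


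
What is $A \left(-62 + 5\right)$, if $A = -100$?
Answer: $5700$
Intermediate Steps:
$A \left(-62 + 5\right) = - 100 \left(-62 + 5\right) = \left(-100\right) \left(-57\right) = 5700$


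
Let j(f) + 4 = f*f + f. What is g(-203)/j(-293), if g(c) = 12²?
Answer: 9/5347 ≈ 0.0016832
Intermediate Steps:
g(c) = 144
j(f) = -4 + f + f² (j(f) = -4 + (f*f + f) = -4 + (f² + f) = -4 + (f + f²) = -4 + f + f²)
g(-203)/j(-293) = 144/(-4 - 293 + (-293)²) = 144/(-4 - 293 + 85849) = 144/85552 = 144*(1/85552) = 9/5347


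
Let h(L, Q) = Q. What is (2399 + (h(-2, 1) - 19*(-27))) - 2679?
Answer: 234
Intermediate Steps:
(2399 + (h(-2, 1) - 19*(-27))) - 2679 = (2399 + (1 - 19*(-27))) - 2679 = (2399 + (1 + 513)) - 2679 = (2399 + 514) - 2679 = 2913 - 2679 = 234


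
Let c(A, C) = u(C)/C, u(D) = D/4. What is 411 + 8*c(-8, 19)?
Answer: 413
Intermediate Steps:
u(D) = D/4 (u(D) = D*(¼) = D/4)
c(A, C) = ¼ (c(A, C) = (C/4)/C = ¼)
411 + 8*c(-8, 19) = 411 + 8*(¼) = 411 + 2 = 413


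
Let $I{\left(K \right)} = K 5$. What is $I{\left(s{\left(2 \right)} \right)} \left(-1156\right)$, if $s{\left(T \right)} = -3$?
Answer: $17340$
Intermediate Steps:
$I{\left(K \right)} = 5 K$
$I{\left(s{\left(2 \right)} \right)} \left(-1156\right) = 5 \left(-3\right) \left(-1156\right) = \left(-15\right) \left(-1156\right) = 17340$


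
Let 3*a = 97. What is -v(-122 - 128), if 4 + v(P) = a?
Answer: -85/3 ≈ -28.333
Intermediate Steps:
a = 97/3 (a = (1/3)*97 = 97/3 ≈ 32.333)
v(P) = 85/3 (v(P) = -4 + 97/3 = 85/3)
-v(-122 - 128) = -1*85/3 = -85/3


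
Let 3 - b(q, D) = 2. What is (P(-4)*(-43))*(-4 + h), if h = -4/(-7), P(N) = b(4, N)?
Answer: 1032/7 ≈ 147.43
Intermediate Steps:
b(q, D) = 1 (b(q, D) = 3 - 1*2 = 3 - 2 = 1)
P(N) = 1
h = 4/7 (h = -4*(-1)/7 = -1*(-4/7) = 4/7 ≈ 0.57143)
(P(-4)*(-43))*(-4 + h) = (1*(-43))*(-4 + 4/7) = -43*(-24/7) = 1032/7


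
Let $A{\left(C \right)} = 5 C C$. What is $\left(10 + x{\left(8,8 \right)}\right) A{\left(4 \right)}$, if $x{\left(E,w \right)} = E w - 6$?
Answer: $5440$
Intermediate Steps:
$x{\left(E,w \right)} = -6 + E w$
$A{\left(C \right)} = 5 C^{2}$
$\left(10 + x{\left(8,8 \right)}\right) A{\left(4 \right)} = \left(10 + \left(-6 + 8 \cdot 8\right)\right) 5 \cdot 4^{2} = \left(10 + \left(-6 + 64\right)\right) 5 \cdot 16 = \left(10 + 58\right) 80 = 68 \cdot 80 = 5440$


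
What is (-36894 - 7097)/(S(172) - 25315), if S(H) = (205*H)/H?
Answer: 43991/25110 ≈ 1.7519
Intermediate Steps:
S(H) = 205
(-36894 - 7097)/(S(172) - 25315) = (-36894 - 7097)/(205 - 25315) = -43991/(-25110) = -43991*(-1/25110) = 43991/25110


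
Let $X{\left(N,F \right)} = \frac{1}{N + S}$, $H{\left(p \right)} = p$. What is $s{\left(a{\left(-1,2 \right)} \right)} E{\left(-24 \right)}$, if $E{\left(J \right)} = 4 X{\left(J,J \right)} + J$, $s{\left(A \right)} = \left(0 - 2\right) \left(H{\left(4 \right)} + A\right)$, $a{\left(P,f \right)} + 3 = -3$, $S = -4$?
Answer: $- \frac{676}{7} \approx -96.571$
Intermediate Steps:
$a{\left(P,f \right)} = -6$ ($a{\left(P,f \right)} = -3 - 3 = -6$)
$X{\left(N,F \right)} = \frac{1}{-4 + N}$ ($X{\left(N,F \right)} = \frac{1}{N - 4} = \frac{1}{-4 + N}$)
$s{\left(A \right)} = -8 - 2 A$ ($s{\left(A \right)} = \left(0 - 2\right) \left(4 + A\right) = - 2 \left(4 + A\right) = -8 - 2 A$)
$E{\left(J \right)} = J + \frac{4}{-4 + J}$ ($E{\left(J \right)} = \frac{4}{-4 + J} + J = J + \frac{4}{-4 + J}$)
$s{\left(a{\left(-1,2 \right)} \right)} E{\left(-24 \right)} = \left(-8 - -12\right) \frac{4 - 24 \left(-4 - 24\right)}{-4 - 24} = \left(-8 + 12\right) \frac{4 - -672}{-28} = 4 \left(- \frac{4 + 672}{28}\right) = 4 \left(\left(- \frac{1}{28}\right) 676\right) = 4 \left(- \frac{169}{7}\right) = - \frac{676}{7}$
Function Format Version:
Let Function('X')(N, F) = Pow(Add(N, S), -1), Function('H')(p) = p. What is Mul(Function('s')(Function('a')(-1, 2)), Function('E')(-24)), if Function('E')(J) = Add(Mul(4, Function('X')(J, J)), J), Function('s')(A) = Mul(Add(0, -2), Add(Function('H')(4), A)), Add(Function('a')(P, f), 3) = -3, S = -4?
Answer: Rational(-676, 7) ≈ -96.571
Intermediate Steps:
Function('a')(P, f) = -6 (Function('a')(P, f) = Add(-3, -3) = -6)
Function('X')(N, F) = Pow(Add(-4, N), -1) (Function('X')(N, F) = Pow(Add(N, -4), -1) = Pow(Add(-4, N), -1))
Function('s')(A) = Add(-8, Mul(-2, A)) (Function('s')(A) = Mul(Add(0, -2), Add(4, A)) = Mul(-2, Add(4, A)) = Add(-8, Mul(-2, A)))
Function('E')(J) = Add(J, Mul(4, Pow(Add(-4, J), -1))) (Function('E')(J) = Add(Mul(4, Pow(Add(-4, J), -1)), J) = Add(J, Mul(4, Pow(Add(-4, J), -1))))
Mul(Function('s')(Function('a')(-1, 2)), Function('E')(-24)) = Mul(Add(-8, Mul(-2, -6)), Mul(Pow(Add(-4, -24), -1), Add(4, Mul(-24, Add(-4, -24))))) = Mul(Add(-8, 12), Mul(Pow(-28, -1), Add(4, Mul(-24, -28)))) = Mul(4, Mul(Rational(-1, 28), Add(4, 672))) = Mul(4, Mul(Rational(-1, 28), 676)) = Mul(4, Rational(-169, 7)) = Rational(-676, 7)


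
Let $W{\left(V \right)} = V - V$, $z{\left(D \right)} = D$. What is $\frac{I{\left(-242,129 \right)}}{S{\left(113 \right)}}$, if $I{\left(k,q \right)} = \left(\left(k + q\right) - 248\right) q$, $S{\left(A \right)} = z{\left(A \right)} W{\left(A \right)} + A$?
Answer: $- \frac{46569}{113} \approx -412.12$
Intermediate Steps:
$W{\left(V \right)} = 0$
$S{\left(A \right)} = A$ ($S{\left(A \right)} = A 0 + A = 0 + A = A$)
$I{\left(k,q \right)} = q \left(-248 + k + q\right)$ ($I{\left(k,q \right)} = \left(-248 + k + q\right) q = q \left(-248 + k + q\right)$)
$\frac{I{\left(-242,129 \right)}}{S{\left(113 \right)}} = \frac{129 \left(-248 - 242 + 129\right)}{113} = 129 \left(-361\right) \frac{1}{113} = \left(-46569\right) \frac{1}{113} = - \frac{46569}{113}$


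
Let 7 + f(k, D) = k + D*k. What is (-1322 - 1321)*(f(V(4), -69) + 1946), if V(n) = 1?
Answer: -4945053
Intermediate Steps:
f(k, D) = -7 + k + D*k (f(k, D) = -7 + (k + D*k) = -7 + k + D*k)
(-1322 - 1321)*(f(V(4), -69) + 1946) = (-1322 - 1321)*((-7 + 1 - 69*1) + 1946) = -2643*((-7 + 1 - 69) + 1946) = -2643*(-75 + 1946) = -2643*1871 = -4945053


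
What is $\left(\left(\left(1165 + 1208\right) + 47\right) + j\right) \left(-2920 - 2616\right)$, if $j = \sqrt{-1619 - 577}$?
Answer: $-13397120 - 33216 i \sqrt{61} \approx -1.3397 \cdot 10^{7} - 2.5943 \cdot 10^{5} i$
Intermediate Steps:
$j = 6 i \sqrt{61}$ ($j = \sqrt{-1619 + \left(-1033 + 456\right)} = \sqrt{-1619 - 577} = \sqrt{-2196} = 6 i \sqrt{61} \approx 46.862 i$)
$\left(\left(\left(1165 + 1208\right) + 47\right) + j\right) \left(-2920 - 2616\right) = \left(\left(\left(1165 + 1208\right) + 47\right) + 6 i \sqrt{61}\right) \left(-2920 - 2616\right) = \left(\left(2373 + 47\right) + 6 i \sqrt{61}\right) \left(-5536\right) = \left(2420 + 6 i \sqrt{61}\right) \left(-5536\right) = -13397120 - 33216 i \sqrt{61}$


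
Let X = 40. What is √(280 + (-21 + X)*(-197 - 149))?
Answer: I*√6294 ≈ 79.335*I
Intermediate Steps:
√(280 + (-21 + X)*(-197 - 149)) = √(280 + (-21 + 40)*(-197 - 149)) = √(280 + 19*(-346)) = √(280 - 6574) = √(-6294) = I*√6294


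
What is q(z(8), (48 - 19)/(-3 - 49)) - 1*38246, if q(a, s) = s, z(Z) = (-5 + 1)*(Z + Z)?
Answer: -1988821/52 ≈ -38247.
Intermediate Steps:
z(Z) = -8*Z
q(z(8), (48 - 19)/(-3 - 49)) - 1*38246 = (48 - 19)/(-3 - 49) - 1*38246 = 29/(-52) - 38246 = 29*(-1/52) - 38246 = -29/52 - 38246 = -1988821/52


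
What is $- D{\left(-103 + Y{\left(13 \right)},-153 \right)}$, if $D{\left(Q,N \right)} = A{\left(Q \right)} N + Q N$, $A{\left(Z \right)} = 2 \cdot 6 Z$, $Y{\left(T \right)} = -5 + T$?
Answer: $-188955$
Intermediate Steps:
$A{\left(Z \right)} = 12 Z$
$D{\left(Q,N \right)} = 13 N Q$ ($D{\left(Q,N \right)} = 12 Q N + Q N = 12 N Q + N Q = 13 N Q$)
$- D{\left(-103 + Y{\left(13 \right)},-153 \right)} = - 13 \left(-153\right) \left(-103 + \left(-5 + 13\right)\right) = - 13 \left(-153\right) \left(-103 + 8\right) = - 13 \left(-153\right) \left(-95\right) = \left(-1\right) 188955 = -188955$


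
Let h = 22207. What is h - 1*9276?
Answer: 12931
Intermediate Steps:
h - 1*9276 = 22207 - 1*9276 = 22207 - 9276 = 12931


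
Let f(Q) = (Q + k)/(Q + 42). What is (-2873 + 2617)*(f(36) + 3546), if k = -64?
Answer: -35399680/39 ≈ -9.0768e+5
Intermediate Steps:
f(Q) = (-64 + Q)/(42 + Q) (f(Q) = (Q - 64)/(Q + 42) = (-64 + Q)/(42 + Q))
(-2873 + 2617)*(f(36) + 3546) = (-2873 + 2617)*((-64 + 36)/(42 + 36) + 3546) = -256*(-28/78 + 3546) = -256*((1/78)*(-28) + 3546) = -256*(-14/39 + 3546) = -256*138280/39 = -35399680/39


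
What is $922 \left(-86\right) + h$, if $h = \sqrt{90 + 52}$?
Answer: $-79292 + \sqrt{142} \approx -79280.0$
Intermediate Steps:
$h = \sqrt{142} \approx 11.916$
$922 \left(-86\right) + h = 922 \left(-86\right) + \sqrt{142} = -79292 + \sqrt{142}$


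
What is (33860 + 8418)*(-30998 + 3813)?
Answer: -1149327430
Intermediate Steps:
(33860 + 8418)*(-30998 + 3813) = 42278*(-27185) = -1149327430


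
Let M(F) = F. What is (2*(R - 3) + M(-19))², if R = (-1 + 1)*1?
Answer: 625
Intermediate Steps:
R = 0 (R = 0*1 = 0)
(2*(R - 3) + M(-19))² = (2*(0 - 3) - 19)² = (2*(-3) - 19)² = (-6 - 19)² = (-25)² = 625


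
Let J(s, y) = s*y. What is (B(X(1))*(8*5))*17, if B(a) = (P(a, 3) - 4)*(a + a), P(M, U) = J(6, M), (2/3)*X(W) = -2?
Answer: 89760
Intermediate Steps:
X(W) = -3 (X(W) = (3/2)*(-2) = -3)
P(M, U) = 6*M
B(a) = 2*a*(-4 + 6*a) (B(a) = (6*a - 4)*(a + a) = (-4 + 6*a)*(2*a) = 2*a*(-4 + 6*a))
(B(X(1))*(8*5))*17 = ((4*(-3)*(-2 + 3*(-3)))*(8*5))*17 = ((4*(-3)*(-2 - 9))*40)*17 = ((4*(-3)*(-11))*40)*17 = (132*40)*17 = 5280*17 = 89760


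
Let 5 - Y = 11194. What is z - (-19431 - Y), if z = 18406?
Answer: 26648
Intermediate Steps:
Y = -11189 (Y = 5 - 1*11194 = 5 - 11194 = -11189)
z - (-19431 - Y) = 18406 - (-19431 - 1*(-11189)) = 18406 - (-19431 + 11189) = 18406 - 1*(-8242) = 18406 + 8242 = 26648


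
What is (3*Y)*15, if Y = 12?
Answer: 540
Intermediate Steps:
(3*Y)*15 = (3*12)*15 = 36*15 = 540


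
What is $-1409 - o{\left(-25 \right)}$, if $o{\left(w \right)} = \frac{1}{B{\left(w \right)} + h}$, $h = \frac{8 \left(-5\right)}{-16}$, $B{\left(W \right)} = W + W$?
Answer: $- \frac{133853}{95} \approx -1409.0$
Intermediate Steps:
$B{\left(W \right)} = 2 W$
$h = \frac{5}{2}$ ($h = \left(-40\right) \left(- \frac{1}{16}\right) = \frac{5}{2} \approx 2.5$)
$o{\left(w \right)} = \frac{1}{\frac{5}{2} + 2 w}$ ($o{\left(w \right)} = \frac{1}{2 w + \frac{5}{2}} = \frac{1}{\frac{5}{2} + 2 w}$)
$-1409 - o{\left(-25 \right)} = -1409 - \frac{2}{5 + 4 \left(-25\right)} = -1409 - \frac{2}{5 - 100} = -1409 - \frac{2}{-95} = -1409 - 2 \left(- \frac{1}{95}\right) = -1409 - - \frac{2}{95} = -1409 + \frac{2}{95} = - \frac{133853}{95}$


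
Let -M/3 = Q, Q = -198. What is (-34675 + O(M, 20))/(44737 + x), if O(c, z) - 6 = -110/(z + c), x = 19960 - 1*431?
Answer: -5321719/9864831 ≈ -0.53946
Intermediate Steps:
x = 19529 (x = 19960 - 431 = 19529)
M = 594 (M = -3*(-198) = 594)
O(c, z) = 6 - 110/(c + z) (O(c, z) = 6 - 110/(z + c) = 6 - 110/(c + z))
(-34675 + O(M, 20))/(44737 + x) = (-34675 + 2*(-55 + 3*594 + 3*20)/(594 + 20))/(44737 + 19529) = (-34675 + 2*(-55 + 1782 + 60)/614)/64266 = (-34675 + 2*(1/614)*1787)*(1/64266) = (-34675 + 1787/307)*(1/64266) = -10643438/307*1/64266 = -5321719/9864831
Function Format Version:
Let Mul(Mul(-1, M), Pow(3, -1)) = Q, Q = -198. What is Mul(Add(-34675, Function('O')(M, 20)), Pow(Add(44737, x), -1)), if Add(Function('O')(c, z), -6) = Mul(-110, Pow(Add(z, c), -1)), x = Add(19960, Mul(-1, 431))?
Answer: Rational(-5321719, 9864831) ≈ -0.53946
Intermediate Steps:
x = 19529 (x = Add(19960, -431) = 19529)
M = 594 (M = Mul(-3, -198) = 594)
Function('O')(c, z) = Add(6, Mul(-110, Pow(Add(c, z), -1))) (Function('O')(c, z) = Add(6, Mul(-110, Pow(Add(z, c), -1))) = Add(6, Mul(-110, Pow(Add(c, z), -1))))
Mul(Add(-34675, Function('O')(M, 20)), Pow(Add(44737, x), -1)) = Mul(Add(-34675, Mul(2, Pow(Add(594, 20), -1), Add(-55, Mul(3, 594), Mul(3, 20)))), Pow(Add(44737, 19529), -1)) = Mul(Add(-34675, Mul(2, Pow(614, -1), Add(-55, 1782, 60))), Pow(64266, -1)) = Mul(Add(-34675, Mul(2, Rational(1, 614), 1787)), Rational(1, 64266)) = Mul(Add(-34675, Rational(1787, 307)), Rational(1, 64266)) = Mul(Rational(-10643438, 307), Rational(1, 64266)) = Rational(-5321719, 9864831)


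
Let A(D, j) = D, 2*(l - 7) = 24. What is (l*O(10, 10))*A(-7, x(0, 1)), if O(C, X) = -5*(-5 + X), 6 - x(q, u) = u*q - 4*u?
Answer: 3325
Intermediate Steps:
x(q, u) = 6 + 4*u - q*u (x(q, u) = 6 - (u*q - 4*u) = 6 - (q*u - 4*u) = 6 - (-4*u + q*u) = 6 + (4*u - q*u) = 6 + 4*u - q*u)
l = 19 (l = 7 + (½)*24 = 7 + 12 = 19)
O(C, X) = 25 - 5*X
(l*O(10, 10))*A(-7, x(0, 1)) = (19*(25 - 5*10))*(-7) = (19*(25 - 50))*(-7) = (19*(-25))*(-7) = -475*(-7) = 3325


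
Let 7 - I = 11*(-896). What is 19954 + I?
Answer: 29817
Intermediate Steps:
I = 9863 (I = 7 - 11*(-896) = 7 - 1*(-9856) = 7 + 9856 = 9863)
19954 + I = 19954 + 9863 = 29817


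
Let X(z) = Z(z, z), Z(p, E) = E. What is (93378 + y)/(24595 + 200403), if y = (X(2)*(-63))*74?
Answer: 42027/112499 ≈ 0.37358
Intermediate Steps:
X(z) = z
y = -9324 (y = (2*(-63))*74 = -126*74 = -9324)
(93378 + y)/(24595 + 200403) = (93378 - 9324)/(24595 + 200403) = 84054/224998 = 84054*(1/224998) = 42027/112499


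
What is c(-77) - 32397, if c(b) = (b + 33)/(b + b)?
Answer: -226777/7 ≈ -32397.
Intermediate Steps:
c(b) = (33 + b)/(2*b) (c(b) = (33 + b)/((2*b)) = (33 + b)*(1/(2*b)) = (33 + b)/(2*b))
c(-77) - 32397 = (½)*(33 - 77)/(-77) - 32397 = (½)*(-1/77)*(-44) - 32397 = 2/7 - 32397 = -226777/7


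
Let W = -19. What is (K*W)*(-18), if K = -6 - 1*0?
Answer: -2052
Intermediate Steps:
K = -6 (K = -6 + 0 = -6)
(K*W)*(-18) = -6*(-19)*(-18) = 114*(-18) = -2052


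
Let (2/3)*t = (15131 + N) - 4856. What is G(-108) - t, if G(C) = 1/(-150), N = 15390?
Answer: -2887313/75 ≈ -38498.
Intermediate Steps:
t = 76995/2 (t = 3*((15131 + 15390) - 4856)/2 = 3*(30521 - 4856)/2 = (3/2)*25665 = 76995/2 ≈ 38498.)
G(C) = -1/150
G(-108) - t = -1/150 - 1*76995/2 = -1/150 - 76995/2 = -2887313/75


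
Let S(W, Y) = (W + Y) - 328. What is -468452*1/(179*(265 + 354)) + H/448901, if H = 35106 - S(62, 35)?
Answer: -206373196315/49738679701 ≈ -4.1491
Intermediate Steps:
S(W, Y) = -328 + W + Y
H = 35337 (H = 35106 - (-328 + 62 + 35) = 35106 - 1*(-231) = 35106 + 231 = 35337)
-468452*1/(179*(265 + 354)) + H/448901 = -468452*1/(179*(265 + 354)) + 35337/448901 = -468452/(179*619) + 35337*(1/448901) = -468452/110801 + 35337/448901 = -206373196315/49738679701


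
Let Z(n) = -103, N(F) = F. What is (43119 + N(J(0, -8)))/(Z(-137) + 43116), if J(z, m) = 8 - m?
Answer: 43135/43013 ≈ 1.0028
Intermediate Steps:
(43119 + N(J(0, -8)))/(Z(-137) + 43116) = (43119 + (8 - 1*(-8)))/(-103 + 43116) = (43119 + (8 + 8))/43013 = (43119 + 16)*(1/43013) = 43135*(1/43013) = 43135/43013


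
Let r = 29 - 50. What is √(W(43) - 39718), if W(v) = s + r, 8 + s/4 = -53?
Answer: I*√39983 ≈ 199.96*I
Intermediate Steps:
s = -244 (s = -32 + 4*(-53) = -32 - 212 = -244)
r = -21
W(v) = -265 (W(v) = -244 - 21 = -265)
√(W(43) - 39718) = √(-265 - 39718) = √(-39983) = I*√39983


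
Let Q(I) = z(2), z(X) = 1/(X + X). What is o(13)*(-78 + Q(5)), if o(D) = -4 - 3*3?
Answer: 4043/4 ≈ 1010.8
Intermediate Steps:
o(D) = -13 (o(D) = -4 - 9 = -13)
z(X) = 1/(2*X)
Q(I) = ¼ (Q(I) = (½)/2 = (½)*(½) = ¼)
o(13)*(-78 + Q(5)) = -13*(-78 + ¼) = -13*(-311/4) = 4043/4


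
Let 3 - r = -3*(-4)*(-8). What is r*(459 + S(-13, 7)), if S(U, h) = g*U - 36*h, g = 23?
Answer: -9108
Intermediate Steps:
r = 99 (r = 3 - (-3*(-4))*(-8) = 3 - 12*(-8) = 3 - 1*(-96) = 3 + 96 = 99)
S(U, h) = -36*h + 23*U (S(U, h) = 23*U - 36*h = -36*h + 23*U)
r*(459 + S(-13, 7)) = 99*(459 + (-36*7 + 23*(-13))) = 99*(459 + (-252 - 299)) = 99*(459 - 551) = 99*(-92) = -9108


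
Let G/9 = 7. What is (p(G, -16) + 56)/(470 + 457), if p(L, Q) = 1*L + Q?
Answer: 1/9 ≈ 0.11111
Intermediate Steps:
G = 63 (G = 9*7 = 63)
p(L, Q) = L + Q
(p(G, -16) + 56)/(470 + 457) = ((63 - 16) + 56)/(470 + 457) = (47 + 56)/927 = 103*(1/927) = 1/9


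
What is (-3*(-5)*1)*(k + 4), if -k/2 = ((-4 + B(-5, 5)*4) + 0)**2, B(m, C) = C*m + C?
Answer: -211620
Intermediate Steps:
B(m, C) = C + C*m
k = -14112 (k = -2*((-4 + (5*(1 - 5))*4) + 0)**2 = -2*((-4 + (5*(-4))*4) + 0)**2 = -2*((-4 - 20*4) + 0)**2 = -2*((-4 - 80) + 0)**2 = -2*(-84 + 0)**2 = -2*(-84)**2 = -2*7056 = -14112)
(-3*(-5)*1)*(k + 4) = (-3*(-5)*1)*(-14112 + 4) = (15*1)*(-14108) = 15*(-14108) = -211620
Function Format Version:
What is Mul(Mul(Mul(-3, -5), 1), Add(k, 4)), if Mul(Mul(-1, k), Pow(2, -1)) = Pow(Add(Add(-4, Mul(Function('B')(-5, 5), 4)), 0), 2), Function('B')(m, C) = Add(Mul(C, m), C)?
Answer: -211620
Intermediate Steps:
Function('B')(m, C) = Add(C, Mul(C, m))
k = -14112 (k = Mul(-2, Pow(Add(Add(-4, Mul(Mul(5, Add(1, -5)), 4)), 0), 2)) = Mul(-2, Pow(Add(Add(-4, Mul(Mul(5, -4), 4)), 0), 2)) = Mul(-2, Pow(Add(Add(-4, Mul(-20, 4)), 0), 2)) = Mul(-2, Pow(Add(Add(-4, -80), 0), 2)) = Mul(-2, Pow(Add(-84, 0), 2)) = Mul(-2, Pow(-84, 2)) = Mul(-2, 7056) = -14112)
Mul(Mul(Mul(-3, -5), 1), Add(k, 4)) = Mul(Mul(Mul(-3, -5), 1), Add(-14112, 4)) = Mul(Mul(15, 1), -14108) = Mul(15, -14108) = -211620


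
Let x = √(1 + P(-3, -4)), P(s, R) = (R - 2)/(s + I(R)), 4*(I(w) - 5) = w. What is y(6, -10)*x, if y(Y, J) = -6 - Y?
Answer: -12*I*√5 ≈ -26.833*I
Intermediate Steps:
I(w) = 5 + w/4
P(s, R) = (-2 + R)/(5 + s + R/4) (P(s, R) = (R - 2)/(s + (5 + R/4)) = (-2 + R)/(5 + s + R/4))
x = I*√5 (x = √(1 + 4*(-2 - 4)/(20 - 4 + 4*(-3))) = √(1 + 4*(-6)/(20 - 4 - 12)) = √(1 + 4*(-6)/4) = √(1 + 4*(¼)*(-6)) = √(1 - 6) = √(-5) = I*√5 ≈ 2.2361*I)
y(6, -10)*x = (-6 - 1*6)*(I*√5) = (-6 - 6)*(I*√5) = -12*I*√5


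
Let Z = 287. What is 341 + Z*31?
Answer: 9238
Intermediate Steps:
341 + Z*31 = 341 + 287*31 = 341 + 8897 = 9238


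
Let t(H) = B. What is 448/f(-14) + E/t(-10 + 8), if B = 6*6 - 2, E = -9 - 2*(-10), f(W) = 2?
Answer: 7627/34 ≈ 224.32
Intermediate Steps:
E = 11 (E = -9 + 20 = 11)
B = 34 (B = 36 - 2 = 34)
t(H) = 34
448/f(-14) + E/t(-10 + 8) = 448/2 + 11/34 = 448*(½) + 11*(1/34) = 224 + 11/34 = 7627/34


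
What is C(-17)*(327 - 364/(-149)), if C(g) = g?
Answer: -834479/149 ≈ -5600.5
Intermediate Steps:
C(-17)*(327 - 364/(-149)) = -17*(327 - 364/(-149)) = -17*(327 - 364*(-1/149)) = -17*(327 + 364/149) = -17*49087/149 = -834479/149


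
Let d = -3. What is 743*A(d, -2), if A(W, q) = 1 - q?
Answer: 2229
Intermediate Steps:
743*A(d, -2) = 743*(1 - 1*(-2)) = 743*(1 + 2) = 743*3 = 2229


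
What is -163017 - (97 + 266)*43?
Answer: -178626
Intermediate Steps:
-163017 - (97 + 266)*43 = -163017 - 363*43 = -163017 - 1*15609 = -163017 - 15609 = -178626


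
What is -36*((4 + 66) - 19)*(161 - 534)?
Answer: 684828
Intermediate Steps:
-36*((4 + 66) - 19)*(161 - 534) = -36*(70 - 19)*(-373) = -1836*(-373) = -36*(-19023) = 684828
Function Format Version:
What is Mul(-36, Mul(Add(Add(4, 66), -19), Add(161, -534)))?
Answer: 684828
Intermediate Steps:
Mul(-36, Mul(Add(Add(4, 66), -19), Add(161, -534))) = Mul(-36, Mul(Add(70, -19), -373)) = Mul(-36, Mul(51, -373)) = Mul(-36, -19023) = 684828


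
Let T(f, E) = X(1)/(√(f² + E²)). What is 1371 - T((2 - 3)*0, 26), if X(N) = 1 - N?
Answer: 1371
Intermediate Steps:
T(f, E) = 0 (T(f, E) = (1 - 1*1)/(√(f² + E²)) = (1 - 1)/(√(E² + f²)) = 0/√(E² + f²) = 0)
1371 - T((2 - 3)*0, 26) = 1371 - 1*0 = 1371 + 0 = 1371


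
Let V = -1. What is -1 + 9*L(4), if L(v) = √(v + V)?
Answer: -1 + 9*√3 ≈ 14.588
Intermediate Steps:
L(v) = √(-1 + v) (L(v) = √(v - 1) = √(-1 + v))
-1 + 9*L(4) = -1 + 9*√(-1 + 4) = -1 + 9*√3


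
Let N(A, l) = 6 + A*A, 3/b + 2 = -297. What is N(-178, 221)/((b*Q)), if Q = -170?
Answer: 947531/51 ≈ 18579.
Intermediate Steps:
b = -3/299 (b = 3/(-2 - 297) = 3/(-299) = 3*(-1/299) = -3/299 ≈ -0.010033)
N(A, l) = 6 + A**2
N(-178, 221)/((b*Q)) = (6 + (-178)**2)/((-3/299*(-170))) = (6 + 31684)/(510/299) = 31690*(299/510) = 947531/51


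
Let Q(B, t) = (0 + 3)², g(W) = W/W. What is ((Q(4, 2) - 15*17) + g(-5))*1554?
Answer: -380730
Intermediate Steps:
g(W) = 1
Q(B, t) = 9 (Q(B, t) = 3² = 9)
((Q(4, 2) - 15*17) + g(-5))*1554 = ((9 - 15*17) + 1)*1554 = ((9 - 255) + 1)*1554 = (-246 + 1)*1554 = -245*1554 = -380730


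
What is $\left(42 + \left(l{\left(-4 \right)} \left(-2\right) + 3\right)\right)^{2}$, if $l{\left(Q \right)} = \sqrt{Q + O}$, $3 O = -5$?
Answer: $\frac{6007}{3} - 60 i \sqrt{51} \approx 2002.3 - 428.49 i$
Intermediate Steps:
$O = - \frac{5}{3}$ ($O = \frac{1}{3} \left(-5\right) = - \frac{5}{3} \approx -1.6667$)
$l{\left(Q \right)} = \sqrt{- \frac{5}{3} + Q}$ ($l{\left(Q \right)} = \sqrt{Q - \frac{5}{3}} = \sqrt{- \frac{5}{3} + Q}$)
$\left(42 + \left(l{\left(-4 \right)} \left(-2\right) + 3\right)\right)^{2} = \left(42 + \left(\frac{\sqrt{-15 + 9 \left(-4\right)}}{3} \left(-2\right) + 3\right)\right)^{2} = \left(42 + \left(\frac{\sqrt{-15 - 36}}{3} \left(-2\right) + 3\right)\right)^{2} = \left(42 + \left(\frac{\sqrt{-51}}{3} \left(-2\right) + 3\right)\right)^{2} = \left(42 + \left(\frac{i \sqrt{51}}{3} \left(-2\right) + 3\right)\right)^{2} = \left(42 + \left(- \frac{2 i \sqrt{51}}{3} + 3\right)\right)^{2} = \left(42 + \left(3 - \frac{2 i \sqrt{51}}{3}\right)\right)^{2} = \left(45 - \frac{2 i \sqrt{51}}{3}\right)^{2}$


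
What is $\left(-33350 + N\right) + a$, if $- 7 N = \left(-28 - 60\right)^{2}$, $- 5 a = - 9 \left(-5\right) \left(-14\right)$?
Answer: $- \frac{240312}{7} \approx -34330.0$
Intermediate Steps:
$a = 126$ ($a = - \frac{\left(-1\right) 9 \left(-5\right) \left(-14\right)}{5} = - \frac{\left(-1\right) \left(\left(-45\right) \left(-14\right)\right)}{5} = - \frac{\left(-1\right) 630}{5} = \left(- \frac{1}{5}\right) \left(-630\right) = 126$)
$N = - \frac{7744}{7}$ ($N = - \frac{\left(-28 - 60\right)^{2}}{7} = - \frac{\left(-88\right)^{2}}{7} = \left(- \frac{1}{7}\right) 7744 = - \frac{7744}{7} \approx -1106.3$)
$\left(-33350 + N\right) + a = \left(-33350 - \frac{7744}{7}\right) + 126 = - \frac{241194}{7} + 126 = - \frac{240312}{7}$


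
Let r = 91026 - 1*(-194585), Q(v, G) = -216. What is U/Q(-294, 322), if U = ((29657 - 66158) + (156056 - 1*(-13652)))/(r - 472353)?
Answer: 133207/40336272 ≈ 0.0033024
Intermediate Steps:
r = 285611 (r = 91026 + 194585 = 285611)
U = -133207/186742 (U = ((29657 - 66158) + (156056 - 1*(-13652)))/(285611 - 472353) = (-36501 + (156056 + 13652))/(-186742) = (-36501 + 169708)*(-1/186742) = 133207*(-1/186742) = -133207/186742 ≈ -0.71332)
U/Q(-294, 322) = -133207/186742/(-216) = -133207/186742*(-1/216) = 133207/40336272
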